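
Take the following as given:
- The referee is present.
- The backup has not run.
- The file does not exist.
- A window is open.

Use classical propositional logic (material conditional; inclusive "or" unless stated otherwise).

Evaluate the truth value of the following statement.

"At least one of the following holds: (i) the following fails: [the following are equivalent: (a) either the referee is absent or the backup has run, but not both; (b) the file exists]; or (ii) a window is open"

Let D = "the referee is present" (T), S = "the backup has run" (F), R = "the file exists" (F), N = "a window is open" (T).
Parsed as ~((~D xor S) <-> R) | N

~D = ~T = F
~D xor S = F xor F = F
(~D xor S) <-> R = F <-> F = T
~((~D xor S) <-> R) = ~T = F
~((~D xor S) <-> R) | N = F | T = T

True.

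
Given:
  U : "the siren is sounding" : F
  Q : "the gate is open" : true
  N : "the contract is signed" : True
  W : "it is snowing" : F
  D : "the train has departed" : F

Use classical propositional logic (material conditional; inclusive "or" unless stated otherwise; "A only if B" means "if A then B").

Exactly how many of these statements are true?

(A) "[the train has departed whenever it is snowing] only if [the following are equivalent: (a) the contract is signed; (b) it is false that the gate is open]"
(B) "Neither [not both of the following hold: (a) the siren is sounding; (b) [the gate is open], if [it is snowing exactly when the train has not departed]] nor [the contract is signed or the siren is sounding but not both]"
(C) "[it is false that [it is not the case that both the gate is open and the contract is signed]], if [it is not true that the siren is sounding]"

1

(A): Parsed as (W -> D) -> (N <-> ~Q)

W -> D = F -> F = T
~Q = ~T = F
N <-> ~Q = T <-> F = F
(W -> D) -> (N <-> ~Q) = T -> F = F
Hence (A) is false.

(B): This is (U nand ((W <-> ~D) -> Q)) nor (N xor U).

~D = ~F = T
W <-> ~D = F <-> T = F
(W <-> ~D) -> Q = F -> T = T
U nand ((W <-> ~D) -> Q) = F nand T = T
N xor U = T xor F = T
(U nand ((W <-> ~D) -> Q)) nor (N xor U) = T nor T = F
Hence (B) is false.

(C): In symbols: ~U -> ~(Q nand N)

~U = ~F = T
Q nand N = T nand T = F
~(Q nand N) = ~F = T
~U -> ~(Q nand N) = T -> T = T
Hence (C) is true.

Count: 1.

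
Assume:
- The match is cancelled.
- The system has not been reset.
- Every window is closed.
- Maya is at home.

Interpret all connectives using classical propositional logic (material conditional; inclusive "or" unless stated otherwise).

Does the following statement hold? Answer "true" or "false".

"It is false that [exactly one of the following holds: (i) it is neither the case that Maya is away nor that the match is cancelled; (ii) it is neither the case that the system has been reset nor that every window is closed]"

True.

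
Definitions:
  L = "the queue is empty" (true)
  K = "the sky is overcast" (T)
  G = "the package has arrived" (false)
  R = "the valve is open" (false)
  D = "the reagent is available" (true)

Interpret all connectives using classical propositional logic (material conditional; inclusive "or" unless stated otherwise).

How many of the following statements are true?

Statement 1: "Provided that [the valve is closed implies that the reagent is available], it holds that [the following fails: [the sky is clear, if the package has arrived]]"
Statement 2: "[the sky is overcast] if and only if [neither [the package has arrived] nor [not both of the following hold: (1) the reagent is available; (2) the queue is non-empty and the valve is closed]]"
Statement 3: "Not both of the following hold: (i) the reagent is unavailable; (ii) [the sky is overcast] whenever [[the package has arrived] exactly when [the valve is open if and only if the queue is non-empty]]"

Statement 1: Parsed as (not R -> D) -> not (G -> not K)

not R = not False = True
not R -> D = True -> True = True
not K = not True = False
G -> not K = False -> False = True
not (G -> not K) = not True = False
(not R -> D) -> not (G -> not K) = True -> False = False
So Statement 1 is false.

Statement 2: Parsed as K iff (G nor (D nand (not L and not R)))

not L = not True = False
not R = not False = True
not L and not R = False and True = False
D nand (not L and not R) = True nand False = True
G nor (D nand (not L and not R)) = False nor True = False
K iff (G nor (D nand (not L and not R))) = True iff False = False
Thus Statement 2 is false.

Statement 3: Parsed as not D nand ((G iff (R iff not L)) -> K)

not D = not True = False
not L = not True = False
R iff not L = False iff False = True
G iff (R iff not L) = False iff True = False
(G iff (R iff not L)) -> K = False -> True = True
not D nand ((G iff (R iff not L)) -> K) = False nand True = True
Hence Statement 3 is true.

True statements: 1 (Statement 3).

1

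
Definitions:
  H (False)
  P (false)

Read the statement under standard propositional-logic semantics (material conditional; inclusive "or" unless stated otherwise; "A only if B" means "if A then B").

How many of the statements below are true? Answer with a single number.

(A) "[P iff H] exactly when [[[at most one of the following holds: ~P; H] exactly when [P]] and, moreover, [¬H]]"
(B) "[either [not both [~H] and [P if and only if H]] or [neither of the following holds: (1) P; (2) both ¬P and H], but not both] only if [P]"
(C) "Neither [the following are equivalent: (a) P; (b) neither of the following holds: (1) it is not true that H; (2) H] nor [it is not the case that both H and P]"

0

(A): Parsed as (P ↔ H) ↔ (((¬P ↑ H) ↔ P) ∧ ¬H)

P ↔ H = F ↔ F = T
¬P = ¬F = T
¬P ↑ H = T ↑ F = T
(¬P ↑ H) ↔ P = T ↔ F = F
¬H = ¬F = T
((¬P ↑ H) ↔ P) ∧ ¬H = F ∧ T = F
(P ↔ H) ↔ (((¬P ↑ H) ↔ P) ∧ ¬H) = T ↔ F = F
So (A) is false.

(B): This is ((¬H ↑ (P ↔ H)) ⊕ (P ↓ (¬P ∧ H))) → P.

¬H = ¬F = T
P ↔ H = F ↔ F = T
¬H ↑ (P ↔ H) = T ↑ T = F
¬P = ¬F = T
¬P ∧ H = T ∧ F = F
P ↓ (¬P ∧ H) = F ↓ F = T
(¬H ↑ (P ↔ H)) ⊕ (P ↓ (¬P ∧ H)) = F ⊕ T = T
((¬H ↑ (P ↔ H)) ⊕ (P ↓ (¬P ∧ H))) → P = T → F = F
Hence (B) is false.

(C): This is (P ↔ (¬H ↓ H)) ↓ (H ↑ P).

¬H = ¬F = T
¬H ↓ H = T ↓ F = F
P ↔ (¬H ↓ H) = F ↔ F = T
H ↑ P = F ↑ F = T
(P ↔ (¬H ↓ H)) ↓ (H ↑ P) = T ↓ T = F
Thus (C) is false.

0 of the 3 statements are true (none).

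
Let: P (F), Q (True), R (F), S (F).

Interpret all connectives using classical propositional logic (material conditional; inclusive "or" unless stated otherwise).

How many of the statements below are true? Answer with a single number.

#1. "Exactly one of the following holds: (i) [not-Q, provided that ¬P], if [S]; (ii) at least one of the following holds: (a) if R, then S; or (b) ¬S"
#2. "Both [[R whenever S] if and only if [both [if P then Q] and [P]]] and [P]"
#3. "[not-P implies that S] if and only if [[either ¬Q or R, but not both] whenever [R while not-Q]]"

0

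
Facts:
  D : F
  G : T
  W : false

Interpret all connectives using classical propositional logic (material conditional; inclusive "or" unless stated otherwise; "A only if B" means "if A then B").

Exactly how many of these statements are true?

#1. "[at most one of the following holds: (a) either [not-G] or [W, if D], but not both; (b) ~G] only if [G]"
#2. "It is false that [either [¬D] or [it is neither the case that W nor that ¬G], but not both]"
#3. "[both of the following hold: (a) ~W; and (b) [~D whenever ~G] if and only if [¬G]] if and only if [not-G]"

#1: In symbols: ((~G xor (D -> W)) nand ~G) -> G

~G = ~T = F
D -> W = F -> F = T
~G xor (D -> W) = F xor T = T
~G = ~T = F
(~G xor (D -> W)) nand ~G = T nand F = T
((~G xor (D -> W)) nand ~G) -> G = T -> T = T
So #1 is true.

#2: This is ~(~D xor (W nor ~G)).

~D = ~F = T
~G = ~T = F
W nor ~G = F nor F = T
~D xor (W nor ~G) = T xor T = F
~(~D xor (W nor ~G)) = ~F = T
Thus #2 is true.

#3: Formalization: (~W & ((~G -> ~D) <-> ~G)) <-> ~G

~W = ~F = T
~G = ~T = F
~D = ~F = T
~G -> ~D = F -> T = T
~G = ~T = F
(~G -> ~D) <-> ~G = T <-> F = F
~W & ((~G -> ~D) <-> ~G) = T & F = F
~G = ~T = F
(~W & ((~G -> ~D) <-> ~G)) <-> ~G = F <-> F = T
Thus #3 is true.

True statements: 3 (#1, #2, #3).

3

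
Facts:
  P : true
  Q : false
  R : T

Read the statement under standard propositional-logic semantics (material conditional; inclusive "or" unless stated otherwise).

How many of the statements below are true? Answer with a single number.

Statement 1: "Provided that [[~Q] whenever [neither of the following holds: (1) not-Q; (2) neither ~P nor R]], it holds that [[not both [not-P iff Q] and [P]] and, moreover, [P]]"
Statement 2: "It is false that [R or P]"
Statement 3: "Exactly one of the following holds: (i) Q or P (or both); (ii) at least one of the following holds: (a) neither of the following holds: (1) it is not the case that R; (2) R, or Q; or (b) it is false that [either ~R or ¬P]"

Statement 1: This is ((not Q nor (not P nor R)) -> not Q) -> (((not P iff Q) nand P) and P).

not Q = not False = True
not P = not True = False
not P nor R = False nor True = False
not Q nor (not P nor R) = True nor False = False
not Q = not False = True
(not Q nor (not P nor R)) -> not Q = False -> True = True
not P = not True = False
not P iff Q = False iff False = True
(not P iff Q) nand P = True nand True = False
((not P iff Q) nand P) and P = False and True = False
((not Q nor (not P nor R)) -> not Q) -> (((not P iff Q) nand P) and P) = True -> False = False
Hence Statement 1 is false.

Statement 2: Formalization: not (R or P)

R or P = True or True = True
not (R or P) = not True = False
Thus Statement 2 is false.

Statement 3: This is (Q or P) xor ((not R nor (R or Q)) or not (not R or not P)).

Q or P = False or True = True
not R = not True = False
R or Q = True or False = True
not R nor (R or Q) = False nor True = False
not R = not True = False
not P = not True = False
not R or not P = False or False = False
not (not R or not P) = not False = True
(not R nor (R or Q)) or not (not R or not P) = False or True = True
(Q or P) xor ((not R nor (R or Q)) or not (not R or not P)) = True xor True = False
Thus Statement 3 is false.

0 of the 3 statements are true (none).

0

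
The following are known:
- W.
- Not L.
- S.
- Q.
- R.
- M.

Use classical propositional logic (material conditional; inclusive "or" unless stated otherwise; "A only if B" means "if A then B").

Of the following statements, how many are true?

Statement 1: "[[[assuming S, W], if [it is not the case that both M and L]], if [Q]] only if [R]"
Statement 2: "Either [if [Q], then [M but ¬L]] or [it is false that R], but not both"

Statement 1: This is (Q -> ((M nand L) -> (S -> W))) -> R.

M nand L = True nand False = True
S -> W = True -> True = True
(M nand L) -> (S -> W) = True -> True = True
Q -> ((M nand L) -> (S -> W)) = True -> True = True
(Q -> ((M nand L) -> (S -> W))) -> R = True -> True = True
So Statement 1 is true.

Statement 2: Parsed as (Q -> (M and not L)) xor not R

not L = not False = True
M and not L = True and True = True
Q -> (M and not L) = True -> True = True
not R = not True = False
(Q -> (M and not L)) xor not R = True xor False = True
Thus Statement 2 is true.

True statements: 2 (Statement 1, Statement 2).

2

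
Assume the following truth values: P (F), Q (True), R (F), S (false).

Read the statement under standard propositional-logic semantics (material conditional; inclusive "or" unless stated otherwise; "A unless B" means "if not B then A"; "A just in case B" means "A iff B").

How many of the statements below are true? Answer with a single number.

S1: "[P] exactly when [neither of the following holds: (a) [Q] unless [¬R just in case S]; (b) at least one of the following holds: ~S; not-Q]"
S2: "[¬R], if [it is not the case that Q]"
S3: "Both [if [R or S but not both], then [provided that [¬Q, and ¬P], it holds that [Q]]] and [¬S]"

3

S1: In symbols: P ↔ ((Q ∨ (¬R ↔ S)) ↓ (¬S ∨ ¬Q))

¬R = ¬F = T
¬R ↔ S = T ↔ F = F
Q ∨ (¬R ↔ S) = T ∨ F = T
¬S = ¬F = T
¬Q = ¬T = F
¬S ∨ ¬Q = T ∨ F = T
(Q ∨ (¬R ↔ S)) ↓ (¬S ∨ ¬Q) = T ↓ T = F
P ↔ ((Q ∨ (¬R ↔ S)) ↓ (¬S ∨ ¬Q)) = F ↔ F = T
So S1 is true.

S2: Parsed as ¬Q → ¬R

¬Q = ¬T = F
¬R = ¬F = T
¬Q → ¬R = F → T = T
Hence S2 is true.

S3: In symbols: ((R ⊕ S) → ((¬Q ∧ ¬P) → Q)) ∧ ¬S

R ⊕ S = F ⊕ F = F
¬Q = ¬T = F
¬P = ¬F = T
¬Q ∧ ¬P = F ∧ T = F
(¬Q ∧ ¬P) → Q = F → T = T
(R ⊕ S) → ((¬Q ∧ ¬P) → Q) = F → T = T
¬S = ¬F = T
((R ⊕ S) → ((¬Q ∧ ¬P) → Q)) ∧ ¬S = T ∧ T = T
So S3 is true.

3 of the 3 statements are true.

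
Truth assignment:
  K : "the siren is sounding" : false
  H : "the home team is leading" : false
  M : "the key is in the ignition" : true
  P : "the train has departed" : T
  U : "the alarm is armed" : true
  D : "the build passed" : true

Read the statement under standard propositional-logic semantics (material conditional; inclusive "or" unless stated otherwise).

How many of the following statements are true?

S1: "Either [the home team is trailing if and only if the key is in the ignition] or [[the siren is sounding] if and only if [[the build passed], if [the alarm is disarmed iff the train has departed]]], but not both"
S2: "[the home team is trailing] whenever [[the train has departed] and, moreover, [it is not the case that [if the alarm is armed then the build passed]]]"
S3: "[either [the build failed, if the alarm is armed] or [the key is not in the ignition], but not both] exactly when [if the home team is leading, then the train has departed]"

S1: In symbols: (~H <-> M) xor (K <-> ((~U <-> P) -> D))

~H = ~F = T
~H <-> M = T <-> T = T
~U = ~T = F
~U <-> P = F <-> T = F
(~U <-> P) -> D = F -> T = T
K <-> ((~U <-> P) -> D) = F <-> T = F
(~H <-> M) xor (K <-> ((~U <-> P) -> D)) = T xor F = T
So S1 is true.

S2: Parsed as (P & ~(U -> D)) -> ~H

U -> D = T -> T = T
~(U -> D) = ~T = F
P & ~(U -> D) = T & F = F
~H = ~F = T
(P & ~(U -> D)) -> ~H = F -> T = T
Hence S2 is true.

S3: This is ((U -> ~D) xor ~M) <-> (H -> P).

~D = ~T = F
U -> ~D = T -> F = F
~M = ~T = F
(U -> ~D) xor ~M = F xor F = F
H -> P = F -> T = T
((U -> ~D) xor ~M) <-> (H -> P) = F <-> T = F
Thus S3 is false.

True statements: 2 (S1, S2).

2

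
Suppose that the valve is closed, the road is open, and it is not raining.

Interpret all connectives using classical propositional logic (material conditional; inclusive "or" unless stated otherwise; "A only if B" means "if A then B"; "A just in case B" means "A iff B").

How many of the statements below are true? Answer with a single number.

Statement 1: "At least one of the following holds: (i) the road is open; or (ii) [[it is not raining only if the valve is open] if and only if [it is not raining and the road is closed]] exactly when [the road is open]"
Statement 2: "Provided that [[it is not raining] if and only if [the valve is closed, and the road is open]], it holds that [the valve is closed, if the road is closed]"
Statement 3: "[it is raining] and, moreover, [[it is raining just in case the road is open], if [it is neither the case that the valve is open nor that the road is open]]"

2

Let Q = "the road is closed" (False), R = "it is raining" (False), P = "the valve is open" (False).

Statement 1: In symbols: not Q or (((not R -> P) iff (not R and Q)) iff not Q)

not Q = not False = True
not R = not False = True
not R -> P = True -> False = False
not R = not False = True
not R and Q = True and False = False
(not R -> P) iff (not R and Q) = False iff False = True
not Q = not False = True
((not R -> P) iff (not R and Q)) iff not Q = True iff True = True
not Q or (((not R -> P) iff (not R and Q)) iff not Q) = True or True = True
Thus Statement 1 is true.

Statement 2: Parsed as (not R iff (not P and not Q)) -> (Q -> not P)

not R = not False = True
not P = not False = True
not Q = not False = True
not P and not Q = True and True = True
not R iff (not P and not Q) = True iff True = True
not P = not False = True
Q -> not P = False -> True = True
(not R iff (not P and not Q)) -> (Q -> not P) = True -> True = True
So Statement 2 is true.

Statement 3: Formalization: R and ((P nor not Q) -> (R iff not Q))

not Q = not False = True
P nor not Q = False nor True = False
not Q = not False = True
R iff not Q = False iff True = False
(P nor not Q) -> (R iff not Q) = False -> False = True
R and ((P nor not Q) -> (R iff not Q)) = False and True = False
Thus Statement 3 is false.

2 of the 3 statements are true.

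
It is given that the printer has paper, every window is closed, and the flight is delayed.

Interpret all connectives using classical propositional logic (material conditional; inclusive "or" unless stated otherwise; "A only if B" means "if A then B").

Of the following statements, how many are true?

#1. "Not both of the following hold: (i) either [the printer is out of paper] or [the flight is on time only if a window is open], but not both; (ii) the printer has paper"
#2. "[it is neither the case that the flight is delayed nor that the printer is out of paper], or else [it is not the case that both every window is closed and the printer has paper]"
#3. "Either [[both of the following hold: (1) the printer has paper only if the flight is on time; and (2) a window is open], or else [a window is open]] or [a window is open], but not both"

Let P = "the printer has paper" (T), R = "the flight is delayed" (T), Q = "a window is open" (F).

#1: This is (¬P ⊕ (¬R → Q)) ↑ P.

¬P = ¬T = F
¬R = ¬T = F
¬R → Q = F → F = T
¬P ⊕ (¬R → Q) = F ⊕ T = T
(¬P ⊕ (¬R → Q)) ↑ P = T ↑ T = F
Thus #1 is false.

#2: Parsed as (R ↓ ¬P) ∨ (¬Q ↑ P)

¬P = ¬T = F
R ↓ ¬P = T ↓ F = F
¬Q = ¬F = T
¬Q ↑ P = T ↑ T = F
(R ↓ ¬P) ∨ (¬Q ↑ P) = F ∨ F = F
Thus #2 is false.

#3: Formalization: (((P → ¬R) ∧ Q) ∨ Q) ⊕ Q

¬R = ¬T = F
P → ¬R = T → F = F
(P → ¬R) ∧ Q = F ∧ F = F
((P → ¬R) ∧ Q) ∨ Q = F ∨ F = F
(((P → ¬R) ∧ Q) ∨ Q) ⊕ Q = F ⊕ F = F
Hence #3 is false.

0 of the 3 statements are true (none).

0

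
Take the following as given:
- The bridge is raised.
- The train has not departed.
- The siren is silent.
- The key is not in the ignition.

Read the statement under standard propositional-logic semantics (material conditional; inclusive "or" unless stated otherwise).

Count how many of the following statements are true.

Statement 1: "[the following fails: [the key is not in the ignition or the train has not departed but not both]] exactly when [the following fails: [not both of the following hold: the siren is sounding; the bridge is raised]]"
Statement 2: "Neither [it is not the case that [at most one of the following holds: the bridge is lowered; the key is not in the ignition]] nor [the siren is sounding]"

Let S = "the key is in the ignition" (F), Q = "the train has departed" (F), R = "the siren is sounding" (F), P = "the bridge is raised" (T).

Statement 1: This is ~(~S xor ~Q) <-> ~(R nand P).

~S = ~F = T
~Q = ~F = T
~S xor ~Q = T xor T = F
~(~S xor ~Q) = ~F = T
R nand P = F nand T = T
~(R nand P) = ~T = F
~(~S xor ~Q) <-> ~(R nand P) = T <-> F = F
So Statement 1 is false.

Statement 2: Formalization: ~(~P nand ~S) nor R

~P = ~T = F
~S = ~F = T
~P nand ~S = F nand T = T
~(~P nand ~S) = ~T = F
~(~P nand ~S) nor R = F nor F = T
Thus Statement 2 is true.

Count: 1.

1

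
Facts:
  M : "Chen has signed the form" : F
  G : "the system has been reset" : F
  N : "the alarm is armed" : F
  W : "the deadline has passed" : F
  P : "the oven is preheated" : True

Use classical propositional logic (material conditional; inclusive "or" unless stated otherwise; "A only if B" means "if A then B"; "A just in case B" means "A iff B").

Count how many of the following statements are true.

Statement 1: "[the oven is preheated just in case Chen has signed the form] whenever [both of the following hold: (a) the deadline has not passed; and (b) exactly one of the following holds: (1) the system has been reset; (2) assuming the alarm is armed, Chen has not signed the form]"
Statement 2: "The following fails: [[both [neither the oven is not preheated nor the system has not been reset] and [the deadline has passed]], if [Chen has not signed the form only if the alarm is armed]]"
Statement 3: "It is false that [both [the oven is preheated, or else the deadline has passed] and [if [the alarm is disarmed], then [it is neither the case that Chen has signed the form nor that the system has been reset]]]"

Statement 1: Formalization: (¬W ∧ (G ⊕ (N → ¬M))) → (P ↔ M)

¬W = ¬F = T
¬M = ¬F = T
N → ¬M = F → T = T
G ⊕ (N → ¬M) = F ⊕ T = T
¬W ∧ (G ⊕ (N → ¬M)) = T ∧ T = T
P ↔ M = T ↔ F = F
(¬W ∧ (G ⊕ (N → ¬M))) → (P ↔ M) = T → F = F
Thus Statement 1 is false.

Statement 2: This is ¬((¬M → N) → ((¬P ↓ ¬G) ∧ W)).

¬M = ¬F = T
¬M → N = T → F = F
¬P = ¬T = F
¬G = ¬F = T
¬P ↓ ¬G = F ↓ T = F
(¬P ↓ ¬G) ∧ W = F ∧ F = F
(¬M → N) → ((¬P ↓ ¬G) ∧ W) = F → F = T
¬((¬M → N) → ((¬P ↓ ¬G) ∧ W)) = ¬T = F
Hence Statement 2 is false.

Statement 3: Parsed as ¬((P ∨ W) ∧ (¬N → (M ↓ G)))

P ∨ W = T ∨ F = T
¬N = ¬F = T
M ↓ G = F ↓ F = T
¬N → (M ↓ G) = T → T = T
(P ∨ W) ∧ (¬N → (M ↓ G)) = T ∧ T = T
¬((P ∨ W) ∧ (¬N → (M ↓ G))) = ¬T = F
Hence Statement 3 is false.

0 of the 3 statements are true (none).

0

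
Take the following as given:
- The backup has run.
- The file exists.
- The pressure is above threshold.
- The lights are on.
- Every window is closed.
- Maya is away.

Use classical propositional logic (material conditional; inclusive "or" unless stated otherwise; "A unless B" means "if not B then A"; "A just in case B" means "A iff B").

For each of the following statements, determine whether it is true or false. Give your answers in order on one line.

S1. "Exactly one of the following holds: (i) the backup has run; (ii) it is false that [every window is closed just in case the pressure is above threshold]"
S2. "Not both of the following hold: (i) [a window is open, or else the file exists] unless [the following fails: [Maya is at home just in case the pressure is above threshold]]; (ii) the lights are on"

Let P = "the backup has run" (T), U = "a window is open" (F), R = "the pressure is above threshold" (T), Q = "the file exists" (T), V = "Maya is at home" (F), S = "the lights are on" (T).

S1: Parsed as P xor ~(~U <-> R)

~U = ~F = T
~U <-> R = T <-> T = T
~(~U <-> R) = ~T = F
P xor ~(~U <-> R) = T xor F = T
Thus S1 is true.

S2: Parsed as ((U | Q) | ~(V <-> R)) nand S

U | Q = F | T = T
V <-> R = F <-> T = F
~(V <-> R) = ~F = T
(U | Q) | ~(V <-> R) = T | T = T
((U | Q) | ~(V <-> R)) nand S = T nand T = F
Thus S2 is false.

S1 T; S2 F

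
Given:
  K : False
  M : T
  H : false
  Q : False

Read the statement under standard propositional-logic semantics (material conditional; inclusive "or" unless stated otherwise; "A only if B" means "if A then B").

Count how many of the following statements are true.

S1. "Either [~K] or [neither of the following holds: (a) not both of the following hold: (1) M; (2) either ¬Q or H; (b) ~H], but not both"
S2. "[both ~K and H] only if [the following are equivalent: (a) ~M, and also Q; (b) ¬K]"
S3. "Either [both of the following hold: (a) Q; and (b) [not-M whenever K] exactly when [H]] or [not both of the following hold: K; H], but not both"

S1: Formalization: ¬K ⊕ ((M ↑ (¬Q ∨ H)) ↓ ¬H)

¬K = ¬F = T
¬Q = ¬F = T
¬Q ∨ H = T ∨ F = T
M ↑ (¬Q ∨ H) = T ↑ T = F
¬H = ¬F = T
(M ↑ (¬Q ∨ H)) ↓ ¬H = F ↓ T = F
¬K ⊕ ((M ↑ (¬Q ∨ H)) ↓ ¬H) = T ⊕ F = T
Thus S1 is true.

S2: Parsed as (¬K ∧ H) → ((¬M ∧ Q) ↔ ¬K)

¬K = ¬F = T
¬K ∧ H = T ∧ F = F
¬M = ¬T = F
¬M ∧ Q = F ∧ F = F
¬K = ¬F = T
(¬M ∧ Q) ↔ ¬K = F ↔ T = F
(¬K ∧ H) → ((¬M ∧ Q) ↔ ¬K) = F → F = T
So S2 is true.

S3: Parsed as (Q ∧ ((K → ¬M) ↔ H)) ⊕ (K ↑ H)

¬M = ¬T = F
K → ¬M = F → F = T
(K → ¬M) ↔ H = T ↔ F = F
Q ∧ ((K → ¬M) ↔ H) = F ∧ F = F
K ↑ H = F ↑ F = T
(Q ∧ ((K → ¬M) ↔ H)) ⊕ (K ↑ H) = F ⊕ T = T
So S3 is true.

True statements: 3 (S1, S2, S3).

3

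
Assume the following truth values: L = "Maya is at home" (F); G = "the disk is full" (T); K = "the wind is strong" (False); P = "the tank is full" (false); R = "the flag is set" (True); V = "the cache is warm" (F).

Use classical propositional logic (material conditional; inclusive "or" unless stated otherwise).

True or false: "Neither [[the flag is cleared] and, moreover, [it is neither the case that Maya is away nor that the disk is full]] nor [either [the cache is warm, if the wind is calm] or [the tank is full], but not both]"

In symbols: (not R and (not L nor G)) nor ((not K -> V) xor P)

not R = not True = False
not L = not False = True
not L nor G = True nor True = False
not R and (not L nor G) = False and False = False
not K = not False = True
not K -> V = True -> False = False
(not K -> V) xor P = False xor False = False
(not R and (not L nor G)) nor ((not K -> V) xor P) = False nor False = True

true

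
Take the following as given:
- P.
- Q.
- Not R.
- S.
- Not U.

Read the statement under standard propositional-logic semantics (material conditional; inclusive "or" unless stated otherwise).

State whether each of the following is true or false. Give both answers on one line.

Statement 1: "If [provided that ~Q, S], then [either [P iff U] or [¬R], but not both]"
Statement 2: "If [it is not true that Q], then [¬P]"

Statement 1 True, Statement 2 True

Statement 1: Formalization: (~Q -> S) -> ((P <-> U) xor ~R)

~Q = ~T = F
~Q -> S = F -> T = T
P <-> U = T <-> F = F
~R = ~F = T
(P <-> U) xor ~R = F xor T = T
(~Q -> S) -> ((P <-> U) xor ~R) = T -> T = T
So Statement 1 is true.

Statement 2: This is ~Q -> ~P.

~Q = ~T = F
~P = ~T = F
~Q -> ~P = F -> F = T
So Statement 2 is true.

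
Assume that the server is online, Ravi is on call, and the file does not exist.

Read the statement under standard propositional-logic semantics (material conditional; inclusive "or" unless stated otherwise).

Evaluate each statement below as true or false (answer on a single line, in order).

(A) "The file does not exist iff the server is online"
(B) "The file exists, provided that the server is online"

(A) T / (B) F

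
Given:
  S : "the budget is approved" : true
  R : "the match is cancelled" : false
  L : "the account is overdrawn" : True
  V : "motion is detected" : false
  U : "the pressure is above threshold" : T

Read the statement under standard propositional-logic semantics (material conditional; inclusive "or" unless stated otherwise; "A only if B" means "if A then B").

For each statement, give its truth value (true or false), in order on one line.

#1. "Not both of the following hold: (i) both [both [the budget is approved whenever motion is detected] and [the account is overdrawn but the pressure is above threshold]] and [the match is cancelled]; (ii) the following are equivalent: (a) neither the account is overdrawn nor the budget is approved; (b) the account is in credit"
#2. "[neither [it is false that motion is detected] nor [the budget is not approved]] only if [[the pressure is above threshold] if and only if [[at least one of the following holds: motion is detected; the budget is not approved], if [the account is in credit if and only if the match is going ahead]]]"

#1 true, #2 true

#1: This is (((V -> S) and (L and U)) and R) nand ((L nor S) iff not L).

V -> S = False -> True = True
L and U = True and True = True
(V -> S) and (L and U) = True and True = True
((V -> S) and (L and U)) and R = True and False = False
L nor S = True nor True = False
not L = not True = False
(L nor S) iff not L = False iff False = True
(((V -> S) and (L and U)) and R) nand ((L nor S) iff not L) = False nand True = True
Thus #1 is true.

#2: Parsed as (not V nor not S) -> (U iff ((not L iff not R) -> (V or not S)))

not V = not False = True
not S = not True = False
not V nor not S = True nor False = False
not L = not True = False
not R = not False = True
not L iff not R = False iff True = False
not S = not True = False
V or not S = False or False = False
(not L iff not R) -> (V or not S) = False -> False = True
U iff ((not L iff not R) -> (V or not S)) = True iff True = True
(not V nor not S) -> (U iff ((not L iff not R) -> (V or not S))) = False -> True = True
Hence #2 is true.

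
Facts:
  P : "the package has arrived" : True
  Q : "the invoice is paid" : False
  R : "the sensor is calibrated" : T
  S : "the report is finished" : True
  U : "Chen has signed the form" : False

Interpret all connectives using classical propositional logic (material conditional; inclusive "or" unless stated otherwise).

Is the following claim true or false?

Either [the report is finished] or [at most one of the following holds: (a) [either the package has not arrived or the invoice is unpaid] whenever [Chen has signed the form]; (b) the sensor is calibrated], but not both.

True

Parsed as S ⊕ ((U → (¬P ∨ ¬Q)) ↑ R)

¬P = ¬T = F
¬Q = ¬F = T
¬P ∨ ¬Q = F ∨ T = T
U → (¬P ∨ ¬Q) = F → T = T
(U → (¬P ∨ ¬Q)) ↑ R = T ↑ T = F
S ⊕ ((U → (¬P ∨ ¬Q)) ↑ R) = T ⊕ F = T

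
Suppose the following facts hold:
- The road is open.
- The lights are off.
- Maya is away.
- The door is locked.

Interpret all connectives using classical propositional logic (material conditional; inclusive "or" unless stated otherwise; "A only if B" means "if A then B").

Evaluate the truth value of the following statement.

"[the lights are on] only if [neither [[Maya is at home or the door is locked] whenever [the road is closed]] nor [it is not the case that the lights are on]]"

Let Q = "the lights are on" (False), P = "the road is closed" (False), R = "Maya is at home" (False), S = "the door is locked" (True).
This is Q -> ((P -> (R or S)) nor not Q).

R or S = False or True = True
P -> (R or S) = False -> True = True
not Q = not False = True
(P -> (R or S)) nor not Q = True nor True = False
Q -> ((P -> (R or S)) nor not Q) = False -> False = True

True.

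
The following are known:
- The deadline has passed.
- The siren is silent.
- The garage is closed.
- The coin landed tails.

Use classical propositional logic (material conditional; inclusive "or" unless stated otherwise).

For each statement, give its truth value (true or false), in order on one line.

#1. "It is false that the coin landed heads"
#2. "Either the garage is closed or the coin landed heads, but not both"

#1 T; #2 T

Let S = "the coin landed heads" (F), R = "the garage is closed" (T).

#1: Parsed as ¬S

¬S = ¬F = T
Hence #1 is true.

#2: Formalization: R ⊕ S

R ⊕ S = T ⊕ F = T
Hence #2 is true.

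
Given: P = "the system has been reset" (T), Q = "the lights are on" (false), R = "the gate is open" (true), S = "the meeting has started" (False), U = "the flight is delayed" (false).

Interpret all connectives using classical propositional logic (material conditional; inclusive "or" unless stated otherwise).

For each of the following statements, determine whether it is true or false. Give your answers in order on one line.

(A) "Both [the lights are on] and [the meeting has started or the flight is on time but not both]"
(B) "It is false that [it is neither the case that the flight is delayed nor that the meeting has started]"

(A): Formalization: Q ∧ (S ⊕ ¬U)

¬U = ¬F = T
S ⊕ ¬U = F ⊕ T = T
Q ∧ (S ⊕ ¬U) = F ∧ T = F
So (A) is false.

(B): Parsed as ¬(U ↓ S)

U ↓ S = F ↓ F = T
¬(U ↓ S) = ¬T = F
Thus (B) is false.

(A) False, (B) False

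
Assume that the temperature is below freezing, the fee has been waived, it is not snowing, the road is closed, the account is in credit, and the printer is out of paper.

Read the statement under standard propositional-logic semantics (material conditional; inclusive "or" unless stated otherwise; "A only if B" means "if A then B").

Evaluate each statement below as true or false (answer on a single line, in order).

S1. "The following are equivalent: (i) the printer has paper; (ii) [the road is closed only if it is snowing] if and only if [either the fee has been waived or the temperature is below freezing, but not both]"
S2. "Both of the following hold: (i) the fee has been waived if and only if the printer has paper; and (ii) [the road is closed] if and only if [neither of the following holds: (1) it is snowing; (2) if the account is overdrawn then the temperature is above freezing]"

S1 F / S2 F

Let V = "the printer has paper" (F), S = "the road is closed" (T), R = "it is snowing" (F), Q = "the fee has been waived" (T), P = "the temperature is below freezing" (T), U = "the account is overdrawn" (F).

S1: In symbols: V ↔ ((S → R) ↔ (Q ⊕ P))

S → R = T → F = F
Q ⊕ P = T ⊕ T = F
(S → R) ↔ (Q ⊕ P) = F ↔ F = T
V ↔ ((S → R) ↔ (Q ⊕ P)) = F ↔ T = F
So S1 is false.

S2: Formalization: (Q ↔ V) ∧ (S ↔ (R ↓ (U → ¬P)))

Q ↔ V = T ↔ F = F
¬P = ¬T = F
U → ¬P = F → F = T
R ↓ (U → ¬P) = F ↓ T = F
S ↔ (R ↓ (U → ¬P)) = T ↔ F = F
(Q ↔ V) ∧ (S ↔ (R ↓ (U → ¬P))) = F ∧ F = F
So S2 is false.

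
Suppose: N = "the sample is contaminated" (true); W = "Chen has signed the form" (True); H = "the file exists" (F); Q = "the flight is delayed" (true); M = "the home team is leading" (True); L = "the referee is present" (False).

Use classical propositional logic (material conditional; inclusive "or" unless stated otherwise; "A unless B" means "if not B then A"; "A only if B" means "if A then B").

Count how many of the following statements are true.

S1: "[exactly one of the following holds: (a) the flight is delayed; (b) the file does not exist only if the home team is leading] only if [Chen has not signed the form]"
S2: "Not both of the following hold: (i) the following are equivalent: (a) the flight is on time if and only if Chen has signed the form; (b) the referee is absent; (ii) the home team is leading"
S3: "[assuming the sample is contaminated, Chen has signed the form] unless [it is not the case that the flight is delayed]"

S1: Formalization: (Q ⊕ (¬H → M)) → ¬W

¬H = ¬F = T
¬H → M = T → T = T
Q ⊕ (¬H → M) = T ⊕ T = F
¬W = ¬T = F
(Q ⊕ (¬H → M)) → ¬W = F → F = T
Hence S1 is true.

S2: Parsed as ((¬Q ↔ W) ↔ ¬L) ↑ M

¬Q = ¬T = F
¬Q ↔ W = F ↔ T = F
¬L = ¬F = T
(¬Q ↔ W) ↔ ¬L = F ↔ T = F
((¬Q ↔ W) ↔ ¬L) ↑ M = F ↑ T = T
Thus S2 is true.

S3: Parsed as (N → W) ∨ ¬Q

N → W = T → T = T
¬Q = ¬T = F
(N → W) ∨ ¬Q = T ∨ F = T
Thus S3 is true.

3 of the 3 statements are true (S1, S2, S3).

3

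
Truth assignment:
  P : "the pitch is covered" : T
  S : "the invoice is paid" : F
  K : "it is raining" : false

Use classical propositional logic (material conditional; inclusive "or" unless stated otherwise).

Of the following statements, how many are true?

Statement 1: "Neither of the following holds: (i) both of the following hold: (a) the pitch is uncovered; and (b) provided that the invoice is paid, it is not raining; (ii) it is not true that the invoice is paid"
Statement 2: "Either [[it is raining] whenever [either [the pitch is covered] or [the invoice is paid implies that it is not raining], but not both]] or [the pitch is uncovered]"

Statement 1: Formalization: (~P & (S -> ~K)) nor ~S

~P = ~T = F
~K = ~F = T
S -> ~K = F -> T = T
~P & (S -> ~K) = F & T = F
~S = ~F = T
(~P & (S -> ~K)) nor ~S = F nor T = F
Hence Statement 1 is false.

Statement 2: In symbols: ((P xor (S -> ~K)) -> K) | ~P

~K = ~F = T
S -> ~K = F -> T = T
P xor (S -> ~K) = T xor T = F
(P xor (S -> ~K)) -> K = F -> F = T
~P = ~T = F
((P xor (S -> ~K)) -> K) | ~P = T | F = T
Hence Statement 2 is true.

True statements: 1 (Statement 2).

1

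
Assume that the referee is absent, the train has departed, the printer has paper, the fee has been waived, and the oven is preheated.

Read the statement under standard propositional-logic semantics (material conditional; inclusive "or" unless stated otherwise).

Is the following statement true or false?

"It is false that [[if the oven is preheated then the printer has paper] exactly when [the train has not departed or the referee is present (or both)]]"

The statement is true.

Let L = "the oven is preheated" (T), H = "the printer has paper" (T), N = "the train has departed" (T), S = "the referee is present" (F).
In symbols: ¬((L → H) ↔ (¬N ∨ S))

L → H = T → T = T
¬N = ¬T = F
¬N ∨ S = F ∨ F = F
(L → H) ↔ (¬N ∨ S) = T ↔ F = F
¬((L → H) ↔ (¬N ∨ S)) = ¬F = T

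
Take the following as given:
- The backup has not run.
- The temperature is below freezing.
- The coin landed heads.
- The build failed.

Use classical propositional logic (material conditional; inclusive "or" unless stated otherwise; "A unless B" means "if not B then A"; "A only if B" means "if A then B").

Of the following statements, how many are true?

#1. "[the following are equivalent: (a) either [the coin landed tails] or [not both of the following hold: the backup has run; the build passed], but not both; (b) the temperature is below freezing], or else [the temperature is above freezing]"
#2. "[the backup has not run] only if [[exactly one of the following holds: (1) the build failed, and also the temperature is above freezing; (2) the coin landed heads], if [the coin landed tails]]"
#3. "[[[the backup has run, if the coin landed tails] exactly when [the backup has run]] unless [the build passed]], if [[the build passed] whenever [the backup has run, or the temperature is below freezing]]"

3

Let D = "the coin landed heads" (T), R = "the backup has run" (F), N = "the build passed" (F), K = "the temperature is below freezing" (T).

#1: In symbols: ((¬D ⊕ (R ↑ N)) ↔ K) ∨ ¬K

¬D = ¬T = F
R ↑ N = F ↑ F = T
¬D ⊕ (R ↑ N) = F ⊕ T = T
(¬D ⊕ (R ↑ N)) ↔ K = T ↔ T = T
¬K = ¬T = F
((¬D ⊕ (R ↑ N)) ↔ K) ∨ ¬K = T ∨ F = T
Thus #1 is true.

#2: Parsed as ¬R → (¬D → ((¬N ∧ ¬K) ⊕ D))

¬R = ¬F = T
¬D = ¬T = F
¬N = ¬F = T
¬K = ¬T = F
¬N ∧ ¬K = T ∧ F = F
(¬N ∧ ¬K) ⊕ D = F ⊕ T = T
¬D → ((¬N ∧ ¬K) ⊕ D) = F → T = T
¬R → (¬D → ((¬N ∧ ¬K) ⊕ D)) = T → T = T
Hence #2 is true.

#3: This is ((R ∨ K) → N) → (((¬D → R) ↔ R) ∨ N).

R ∨ K = F ∨ T = T
(R ∨ K) → N = T → F = F
¬D = ¬T = F
¬D → R = F → F = T
(¬D → R) ↔ R = T ↔ F = F
((¬D → R) ↔ R) ∨ N = F ∨ F = F
((R ∨ K) → N) → (((¬D → R) ↔ R) ∨ N) = F → F = T
Thus #3 is true.

3 of the 3 statements are true (#1, #2, #3).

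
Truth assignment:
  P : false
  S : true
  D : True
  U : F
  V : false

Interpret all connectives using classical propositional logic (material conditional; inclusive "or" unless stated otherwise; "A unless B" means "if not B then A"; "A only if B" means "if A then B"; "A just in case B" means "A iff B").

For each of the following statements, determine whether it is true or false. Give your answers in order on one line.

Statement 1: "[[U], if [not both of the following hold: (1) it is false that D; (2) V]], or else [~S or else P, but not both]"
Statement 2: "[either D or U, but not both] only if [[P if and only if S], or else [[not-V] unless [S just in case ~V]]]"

Statement 1: This is ((~D nand V) -> U) | (~S xor P).

~D = ~T = F
~D nand V = F nand F = T
(~D nand V) -> U = T -> F = F
~S = ~T = F
~S xor P = F xor F = F
((~D nand V) -> U) | (~S xor P) = F | F = F
Thus Statement 1 is false.

Statement 2: Formalization: (D xor U) -> ((P <-> S) | (~V | (S <-> ~V)))

D xor U = T xor F = T
P <-> S = F <-> T = F
~V = ~F = T
~V = ~F = T
S <-> ~V = T <-> T = T
~V | (S <-> ~V) = T | T = T
(P <-> S) | (~V | (S <-> ~V)) = F | T = T
(D xor U) -> ((P <-> S) | (~V | (S <-> ~V))) = T -> T = T
Hence Statement 2 is true.

Statement 1 False; Statement 2 True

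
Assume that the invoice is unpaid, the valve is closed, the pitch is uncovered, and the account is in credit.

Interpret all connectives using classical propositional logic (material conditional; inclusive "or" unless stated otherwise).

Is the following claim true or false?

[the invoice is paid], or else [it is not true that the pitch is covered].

Let P = "the invoice is paid" (F), R = "the pitch is covered" (F).
Formalization: P ∨ ¬R

¬R = ¬F = T
P ∨ ¬R = F ∨ T = T

true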